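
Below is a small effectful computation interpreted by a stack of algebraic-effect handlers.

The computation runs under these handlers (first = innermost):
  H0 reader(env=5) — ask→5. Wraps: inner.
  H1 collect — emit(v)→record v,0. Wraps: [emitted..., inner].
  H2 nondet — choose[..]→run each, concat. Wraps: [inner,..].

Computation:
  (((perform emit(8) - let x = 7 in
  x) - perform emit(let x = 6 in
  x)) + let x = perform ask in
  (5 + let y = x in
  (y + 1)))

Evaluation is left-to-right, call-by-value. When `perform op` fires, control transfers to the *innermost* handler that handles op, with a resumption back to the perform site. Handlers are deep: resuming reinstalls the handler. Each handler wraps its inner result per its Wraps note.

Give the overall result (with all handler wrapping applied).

Answer: [[8, 6, 4]]

Evaluation trace:
emit(8) @ H1 ⇒ out+=8
emit(6) @ H1 ⇒ out+=6
ask @ H0 ⇒ 5
H0 returns 4
H1 returns [8, 6, 4]
H2 returns [[8, 6, 4]]
= [[8, 6, 4]]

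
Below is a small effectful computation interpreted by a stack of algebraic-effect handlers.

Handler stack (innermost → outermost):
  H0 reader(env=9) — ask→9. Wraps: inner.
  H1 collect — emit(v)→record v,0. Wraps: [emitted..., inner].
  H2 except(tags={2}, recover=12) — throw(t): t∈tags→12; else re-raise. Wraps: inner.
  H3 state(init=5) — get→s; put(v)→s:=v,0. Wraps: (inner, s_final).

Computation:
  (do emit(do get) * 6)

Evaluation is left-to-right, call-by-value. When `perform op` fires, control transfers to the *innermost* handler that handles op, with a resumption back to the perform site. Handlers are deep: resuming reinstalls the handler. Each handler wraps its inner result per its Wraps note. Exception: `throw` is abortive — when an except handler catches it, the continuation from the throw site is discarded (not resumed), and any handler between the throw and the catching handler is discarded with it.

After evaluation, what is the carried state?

Answer: 5

Evaluation trace:
get @ H3 ⇒ 5
emit(5) @ H1 ⇒ out+=5
H0 returns 0
H1 returns [5, 0]
H2 returns [5, 0]
H3 returns ([5, 0], 5)
= ([5, 0], 5)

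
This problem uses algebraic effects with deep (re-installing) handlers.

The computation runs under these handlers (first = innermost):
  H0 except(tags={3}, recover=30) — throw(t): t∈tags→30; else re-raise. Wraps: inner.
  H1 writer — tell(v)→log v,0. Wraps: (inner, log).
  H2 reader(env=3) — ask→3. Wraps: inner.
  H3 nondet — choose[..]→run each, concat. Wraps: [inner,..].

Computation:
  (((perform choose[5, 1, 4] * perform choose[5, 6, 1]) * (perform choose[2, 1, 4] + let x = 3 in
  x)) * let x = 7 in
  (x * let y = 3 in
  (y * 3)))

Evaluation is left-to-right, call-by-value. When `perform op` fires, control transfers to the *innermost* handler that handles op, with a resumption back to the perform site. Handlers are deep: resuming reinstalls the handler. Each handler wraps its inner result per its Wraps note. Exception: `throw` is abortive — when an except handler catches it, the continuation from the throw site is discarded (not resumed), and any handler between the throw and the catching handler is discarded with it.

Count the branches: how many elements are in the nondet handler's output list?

Step-by-step:
choose[5, 1, 4] @ H3
  branch[0] choose=5:
    choose[5, 6, 1] @ H3
      branch[0] choose=5:
        choose[2, 1, 4] @ H3
          branch[0] choose=2:
            H0 returns 7875
            H1 returns (7875, ())
            H2 returns (7875, ())
            H3 returns [(7875, ())]
          branch[1] choose=1:
            H0 returns 6300
            H1 returns (6300, ())
            H2 returns (6300, ())
            H3 returns [(6300, ())]
          branch[2] choose=4:
            H0 returns 11025
            H1 returns (11025, ())
            H2 returns (11025, ())
            H3 returns [(11025, ())]
      branch[1] choose=6:
        choose[2, 1, 4] @ H3
          branch[0] choose=2:
            H0 returns 9450
            H1 returns (9450, ())
            H2 returns (9450, ())
            H3 returns [(9450, ())]
          branch[1] choose=1:
            H0 returns 7560
            H1 returns (7560, ())
            H2 returns (7560, ())
            H3 returns [(7560, ())]
          branch[2] choose=4:
            H0 returns 13230
            H1 returns (13230, ())
            H2 returns (13230, ())
            H3 returns [(13230, ())]
      branch[2] choose=1:
        choose[2, 1, 4] @ H3
          branch[0] choose=2:
            H0 returns 1575
            H1 returns (1575, ())
            H2 returns (1575, ())
            H3 returns [(1575, ())]
          branch[1] choose=1:
            H0 returns 1260
            H1 returns (1260, ())
            H2 returns (1260, ())
            H3 returns [(1260, ())]
          branch[2] choose=4:
            H0 returns 2205
            H1 returns (2205, ())
            H2 returns (2205, ())
            H3 returns [(2205, ())]
  branch[1] choose=1:
    choose[5, 6, 1] @ H3
      branch[0] choose=5:
        choose[2, 1, 4] @ H3
          branch[0] choose=2:
            H0 returns 1575
            H1 returns (1575, ())
            H2 returns (1575, ())
            H3 returns [(1575, ())]
          branch[1] choose=1:
            H0 returns 1260
            H1 returns (1260, ())
            H2 returns (1260, ())
            H3 returns [(1260, ())]
          branch[2] choose=4:
            H0 returns 2205
            H1 returns (2205, ())
            H2 returns (2205, ())
            H3 returns [(2205, ())]
      branch[1] choose=6:
        choose[2, 1, 4] @ H3
          branch[0] choose=2:
            H0 returns 1890
            H1 returns (1890, ())
            H2 returns (1890, ())
            H3 returns [(1890, ())]
          branch[1] choose=1:
            H0 returns 1512
            H1 returns (1512, ())
            H2 returns (1512, ())
            H3 returns [(1512, ())]
          branch[2] choose=4:
            H0 returns 2646
            H1 returns (2646, ())
            H2 returns (2646, ())
            H3 returns [(2646, ())]
      branch[2] choose=1:
        choose[2, 1, 4] @ H3
          branch[0] choose=2:
            H0 returns 315
            H1 returns (315, ())
            H2 returns (315, ())
            H3 returns [(315, ())]
          branch[1] choose=1:
            H0 returns 252
            H1 returns (252, ())
            H2 returns (252, ())
            H3 returns [(252, ())]
          branch[2] choose=4:
            H0 returns 441
            H1 returns (441, ())
            H2 returns (441, ())
            H3 returns [(441, ())]
  branch[2] choose=4:
    choose[5, 6, 1] @ H3
      branch[0] choose=5:
        choose[2, 1, 4] @ H3
          branch[0] choose=2:
            H0 returns 6300
            H1 returns (6300, ())
            H2 returns (6300, ())
            H3 returns [(6300, ())]
          branch[1] choose=1:
            H0 returns 5040
            H1 returns (5040, ())
            H2 returns (5040, ())
            H3 returns [(5040, ())]
          branch[2] choose=4:
            H0 returns 8820
            H1 returns (8820, ())
            H2 returns (8820, ())
            H3 returns [(8820, ())]
      branch[1] choose=6:
        choose[2, 1, 4] @ H3
          branch[0] choose=2:
            H0 returns 7560
            H1 returns (7560, ())
            H2 returns (7560, ())
            H3 returns [(7560, ())]
          branch[1] choose=1:
            H0 returns 6048
            H1 returns (6048, ())
            H2 returns (6048, ())
            H3 returns [(6048, ())]
          branch[2] choose=4:
            H0 returns 10584
            H1 returns (10584, ())
            H2 returns (10584, ())
            H3 returns [(10584, ())]
      branch[2] choose=1:
        choose[2, 1, 4] @ H3
          branch[0] choose=2:
            H0 returns 1260
            H1 returns (1260, ())
            H2 returns (1260, ())
            H3 returns [(1260, ())]
          branch[1] choose=1:
            H0 returns 1008
            H1 returns (1008, ())
            H2 returns (1008, ())
            H3 returns [(1008, ())]
          branch[2] choose=4:
            H0 returns 1764
            H1 returns (1764, ())
            H2 returns (1764, ())
            H3 returns [(1764, ())]
= [(7875, ()), (6300, ()), (11025, ()), (9450, ()), (7560, ()), (13230, ()), (1575, ()), (1260, ()), (2205, ()), (1575, ()), (1260, ()), (2205, ()), (1890, ()), (1512, ()), (2646, ()), (315, ()), (252, ()), (441, ()), (6300, ()), (5040, ()), (8820, ()), (7560, ()), (6048, ()), (10584, ()), (1260, ()), (1008, ()), (1764, ())]

Answer: 27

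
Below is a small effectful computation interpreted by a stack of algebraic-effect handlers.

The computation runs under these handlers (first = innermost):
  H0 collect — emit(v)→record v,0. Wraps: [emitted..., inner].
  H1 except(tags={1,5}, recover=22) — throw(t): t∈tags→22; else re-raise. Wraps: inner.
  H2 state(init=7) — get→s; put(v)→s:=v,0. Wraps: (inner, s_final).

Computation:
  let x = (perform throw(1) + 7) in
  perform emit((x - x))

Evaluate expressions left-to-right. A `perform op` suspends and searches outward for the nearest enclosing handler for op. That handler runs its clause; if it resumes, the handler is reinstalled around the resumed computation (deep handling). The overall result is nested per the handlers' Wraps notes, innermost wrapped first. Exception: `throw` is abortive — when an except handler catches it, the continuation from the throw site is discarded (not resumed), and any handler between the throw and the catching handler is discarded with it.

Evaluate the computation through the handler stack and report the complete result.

Step-by-step:
throw(1) @ H1 caught ⇒ 22
H2 returns (22, 7)
= (22, 7)

Answer: (22, 7)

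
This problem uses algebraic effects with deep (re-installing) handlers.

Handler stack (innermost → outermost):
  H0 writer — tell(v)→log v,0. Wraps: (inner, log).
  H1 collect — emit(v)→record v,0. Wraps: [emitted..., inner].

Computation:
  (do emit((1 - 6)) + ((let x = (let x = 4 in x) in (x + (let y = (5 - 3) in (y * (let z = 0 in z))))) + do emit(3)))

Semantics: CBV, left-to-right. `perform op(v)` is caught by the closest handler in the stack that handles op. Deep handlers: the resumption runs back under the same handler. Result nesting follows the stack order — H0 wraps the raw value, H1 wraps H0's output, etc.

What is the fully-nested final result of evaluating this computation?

Working:
emit(-5) @ H1 ⇒ out+=-5
emit(3) @ H1 ⇒ out+=3
H0 returns (4, ())
H1 returns [-5, 3, (4, ())]
= [-5, 3, (4, ())]

Answer: [-5, 3, (4, ())]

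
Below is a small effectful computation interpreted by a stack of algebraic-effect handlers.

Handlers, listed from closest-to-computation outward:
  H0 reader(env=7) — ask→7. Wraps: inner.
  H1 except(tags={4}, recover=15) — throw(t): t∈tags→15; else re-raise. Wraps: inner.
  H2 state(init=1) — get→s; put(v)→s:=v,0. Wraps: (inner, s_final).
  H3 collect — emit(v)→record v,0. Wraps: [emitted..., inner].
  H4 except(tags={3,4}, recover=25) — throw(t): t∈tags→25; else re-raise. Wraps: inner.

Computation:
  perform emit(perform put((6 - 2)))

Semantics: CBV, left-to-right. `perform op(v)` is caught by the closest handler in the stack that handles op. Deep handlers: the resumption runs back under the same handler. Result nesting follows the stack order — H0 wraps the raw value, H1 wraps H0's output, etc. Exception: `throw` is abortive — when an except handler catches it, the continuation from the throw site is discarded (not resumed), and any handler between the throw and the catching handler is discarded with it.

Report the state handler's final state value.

Working:
put(4) @ H2 ⇒ s:=4
emit(0) @ H3 ⇒ out+=0
H0 returns 0
H1 returns 0
H2 returns (0, 4)
H3 returns [0, (0, 4)]
H4 returns [0, (0, 4)]
= [0, (0, 4)]

Answer: 4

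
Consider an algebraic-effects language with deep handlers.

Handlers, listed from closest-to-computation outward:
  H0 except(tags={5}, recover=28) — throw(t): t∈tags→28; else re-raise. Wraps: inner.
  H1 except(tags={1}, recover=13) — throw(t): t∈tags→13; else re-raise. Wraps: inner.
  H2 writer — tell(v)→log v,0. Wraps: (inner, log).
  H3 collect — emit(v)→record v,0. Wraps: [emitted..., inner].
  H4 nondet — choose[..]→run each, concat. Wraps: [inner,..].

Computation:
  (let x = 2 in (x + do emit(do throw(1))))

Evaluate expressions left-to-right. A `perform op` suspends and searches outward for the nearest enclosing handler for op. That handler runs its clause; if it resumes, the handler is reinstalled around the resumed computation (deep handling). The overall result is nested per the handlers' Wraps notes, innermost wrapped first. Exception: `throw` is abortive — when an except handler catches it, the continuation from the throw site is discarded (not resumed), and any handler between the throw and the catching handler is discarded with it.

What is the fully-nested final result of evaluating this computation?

Working:
throw(1) @ H0 re-raised
throw(1) @ H1 caught ⇒ 13
H2 returns (13, ())
H3 returns [(13, ())]
H4 returns [[(13, ())]]
= [[(13, ())]]

Answer: [[(13, ())]]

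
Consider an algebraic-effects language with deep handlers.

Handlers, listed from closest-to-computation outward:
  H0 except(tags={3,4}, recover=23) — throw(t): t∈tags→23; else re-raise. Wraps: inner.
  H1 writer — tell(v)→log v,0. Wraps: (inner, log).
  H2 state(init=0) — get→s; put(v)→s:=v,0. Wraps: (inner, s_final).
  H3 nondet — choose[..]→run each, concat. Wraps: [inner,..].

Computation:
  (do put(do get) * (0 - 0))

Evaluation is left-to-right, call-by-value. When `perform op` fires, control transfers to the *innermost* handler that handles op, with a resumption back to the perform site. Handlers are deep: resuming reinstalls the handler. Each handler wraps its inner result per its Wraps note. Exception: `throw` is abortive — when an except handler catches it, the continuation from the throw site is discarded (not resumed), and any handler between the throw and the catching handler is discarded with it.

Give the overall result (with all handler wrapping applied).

Answer: [((0, ()), 0)]

Working:
get @ H2 ⇒ 0
put(0) @ H2 ⇒ s:=0
H0 returns 0
H1 returns (0, ())
H2 returns ((0, ()), 0)
H3 returns [((0, ()), 0)]
= [((0, ()), 0)]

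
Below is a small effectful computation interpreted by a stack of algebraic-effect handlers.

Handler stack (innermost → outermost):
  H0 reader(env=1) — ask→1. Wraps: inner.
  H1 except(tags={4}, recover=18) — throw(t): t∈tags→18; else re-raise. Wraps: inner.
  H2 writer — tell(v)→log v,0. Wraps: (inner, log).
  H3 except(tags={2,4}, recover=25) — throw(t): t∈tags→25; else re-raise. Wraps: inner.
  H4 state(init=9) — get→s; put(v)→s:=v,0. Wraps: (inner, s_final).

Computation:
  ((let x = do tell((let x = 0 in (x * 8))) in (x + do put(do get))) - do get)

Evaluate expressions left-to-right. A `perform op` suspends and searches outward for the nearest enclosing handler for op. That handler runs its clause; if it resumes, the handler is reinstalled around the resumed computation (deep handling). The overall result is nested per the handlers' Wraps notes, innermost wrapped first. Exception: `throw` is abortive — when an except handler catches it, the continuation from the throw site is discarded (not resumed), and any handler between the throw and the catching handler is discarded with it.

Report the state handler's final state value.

Step-by-step:
tell(0) @ H2 ⇒ log+=0
get @ H4 ⇒ 9
put(9) @ H4 ⇒ s:=9
get @ H4 ⇒ 9
H0 returns -9
H1 returns -9
H2 returns (-9, (0))
H3 returns (-9, (0))
H4 returns ((-9, (0)), 9)
= ((-9, (0)), 9)

Answer: 9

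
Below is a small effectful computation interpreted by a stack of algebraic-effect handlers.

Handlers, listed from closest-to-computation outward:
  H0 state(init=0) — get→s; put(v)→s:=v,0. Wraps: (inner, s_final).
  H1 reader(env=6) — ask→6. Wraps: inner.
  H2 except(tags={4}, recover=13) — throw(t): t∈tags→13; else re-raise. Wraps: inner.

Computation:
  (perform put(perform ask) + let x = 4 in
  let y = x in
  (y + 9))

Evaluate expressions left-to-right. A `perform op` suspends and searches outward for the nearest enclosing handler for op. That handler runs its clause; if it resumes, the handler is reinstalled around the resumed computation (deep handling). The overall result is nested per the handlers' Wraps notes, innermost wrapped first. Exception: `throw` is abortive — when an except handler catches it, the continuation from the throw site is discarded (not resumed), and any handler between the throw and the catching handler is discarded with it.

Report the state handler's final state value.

Answer: 6

Evaluation trace:
ask @ H1 ⇒ 6
put(6) @ H0 ⇒ s:=6
H0 returns (13, 6)
H1 returns (13, 6)
H2 returns (13, 6)
= (13, 6)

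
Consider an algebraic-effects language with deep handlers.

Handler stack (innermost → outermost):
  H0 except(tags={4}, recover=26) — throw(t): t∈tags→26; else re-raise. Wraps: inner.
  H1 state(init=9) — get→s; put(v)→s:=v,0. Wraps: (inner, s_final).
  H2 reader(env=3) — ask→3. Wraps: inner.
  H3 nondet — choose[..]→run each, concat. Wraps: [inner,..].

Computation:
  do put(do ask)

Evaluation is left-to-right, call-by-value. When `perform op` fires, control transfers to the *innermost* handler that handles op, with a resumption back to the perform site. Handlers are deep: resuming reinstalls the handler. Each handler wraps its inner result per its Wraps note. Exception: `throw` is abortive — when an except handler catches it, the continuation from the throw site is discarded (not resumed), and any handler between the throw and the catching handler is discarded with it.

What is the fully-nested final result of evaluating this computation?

Answer: [(0, 3)]

Step-by-step:
ask @ H2 ⇒ 3
put(3) @ H1 ⇒ s:=3
H0 returns 0
H1 returns (0, 3)
H2 returns (0, 3)
H3 returns [(0, 3)]
= [(0, 3)]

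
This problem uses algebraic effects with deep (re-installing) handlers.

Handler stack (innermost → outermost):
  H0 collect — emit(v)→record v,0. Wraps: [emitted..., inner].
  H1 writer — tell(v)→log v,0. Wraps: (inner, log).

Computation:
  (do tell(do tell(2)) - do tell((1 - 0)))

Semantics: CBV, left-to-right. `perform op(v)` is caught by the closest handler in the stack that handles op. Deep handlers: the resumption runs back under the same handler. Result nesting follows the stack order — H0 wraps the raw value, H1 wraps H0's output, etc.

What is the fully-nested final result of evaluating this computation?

Answer: ([0], (2, 0, 1))

Evaluation trace:
tell(2) @ H1 ⇒ log+=2
tell(0) @ H1 ⇒ log+=0
tell(1) @ H1 ⇒ log+=1
H0 returns [0]
H1 returns ([0], (2, 0, 1))
= ([0], (2, 0, 1))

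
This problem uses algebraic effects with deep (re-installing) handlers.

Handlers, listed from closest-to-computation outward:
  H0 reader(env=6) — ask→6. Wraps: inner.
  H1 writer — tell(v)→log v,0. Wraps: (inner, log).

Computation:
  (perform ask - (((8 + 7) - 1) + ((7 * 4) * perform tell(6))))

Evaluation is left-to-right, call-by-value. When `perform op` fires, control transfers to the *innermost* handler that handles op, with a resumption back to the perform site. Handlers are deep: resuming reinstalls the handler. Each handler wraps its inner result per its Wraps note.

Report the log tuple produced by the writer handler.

Working:
ask @ H0 ⇒ 6
tell(6) @ H1 ⇒ log+=6
H0 returns -8
H1 returns (-8, (6))
= (-8, (6))

Answer: (6)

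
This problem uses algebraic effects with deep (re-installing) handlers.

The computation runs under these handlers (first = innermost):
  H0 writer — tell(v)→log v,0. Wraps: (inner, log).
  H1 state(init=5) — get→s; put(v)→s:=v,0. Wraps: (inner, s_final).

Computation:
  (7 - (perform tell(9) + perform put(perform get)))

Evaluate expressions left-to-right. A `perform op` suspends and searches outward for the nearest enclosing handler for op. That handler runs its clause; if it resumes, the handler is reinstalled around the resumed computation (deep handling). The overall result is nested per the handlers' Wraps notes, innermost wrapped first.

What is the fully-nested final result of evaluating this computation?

Answer: ((7, (9)), 5)

Working:
tell(9) @ H0 ⇒ log+=9
get @ H1 ⇒ 5
put(5) @ H1 ⇒ s:=5
H0 returns (7, (9))
H1 returns ((7, (9)), 5)
= ((7, (9)), 5)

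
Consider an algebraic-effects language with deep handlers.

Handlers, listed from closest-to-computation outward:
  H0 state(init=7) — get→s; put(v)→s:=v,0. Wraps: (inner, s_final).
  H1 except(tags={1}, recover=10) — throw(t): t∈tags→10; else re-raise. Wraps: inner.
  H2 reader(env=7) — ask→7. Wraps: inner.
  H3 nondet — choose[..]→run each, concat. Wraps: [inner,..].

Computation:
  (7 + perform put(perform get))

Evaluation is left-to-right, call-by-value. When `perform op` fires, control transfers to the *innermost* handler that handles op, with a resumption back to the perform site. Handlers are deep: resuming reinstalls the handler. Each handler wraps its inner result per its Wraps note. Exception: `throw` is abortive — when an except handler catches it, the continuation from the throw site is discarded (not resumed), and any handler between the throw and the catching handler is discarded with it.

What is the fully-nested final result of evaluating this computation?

Answer: [(7, 7)]

Evaluation trace:
get @ H0 ⇒ 7
put(7) @ H0 ⇒ s:=7
H0 returns (7, 7)
H1 returns (7, 7)
H2 returns (7, 7)
H3 returns [(7, 7)]
= [(7, 7)]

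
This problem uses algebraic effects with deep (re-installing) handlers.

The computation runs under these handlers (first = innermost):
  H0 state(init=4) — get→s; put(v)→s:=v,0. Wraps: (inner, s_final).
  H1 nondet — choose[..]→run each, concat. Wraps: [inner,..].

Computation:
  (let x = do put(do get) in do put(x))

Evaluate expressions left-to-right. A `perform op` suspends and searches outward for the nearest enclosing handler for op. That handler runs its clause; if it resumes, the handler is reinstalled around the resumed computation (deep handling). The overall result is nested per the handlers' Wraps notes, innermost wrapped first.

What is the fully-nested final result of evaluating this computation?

Answer: [(0, 0)]

Step-by-step:
get @ H0 ⇒ 4
put(4) @ H0 ⇒ s:=4
put(0) @ H0 ⇒ s:=0
H0 returns (0, 0)
H1 returns [(0, 0)]
= [(0, 0)]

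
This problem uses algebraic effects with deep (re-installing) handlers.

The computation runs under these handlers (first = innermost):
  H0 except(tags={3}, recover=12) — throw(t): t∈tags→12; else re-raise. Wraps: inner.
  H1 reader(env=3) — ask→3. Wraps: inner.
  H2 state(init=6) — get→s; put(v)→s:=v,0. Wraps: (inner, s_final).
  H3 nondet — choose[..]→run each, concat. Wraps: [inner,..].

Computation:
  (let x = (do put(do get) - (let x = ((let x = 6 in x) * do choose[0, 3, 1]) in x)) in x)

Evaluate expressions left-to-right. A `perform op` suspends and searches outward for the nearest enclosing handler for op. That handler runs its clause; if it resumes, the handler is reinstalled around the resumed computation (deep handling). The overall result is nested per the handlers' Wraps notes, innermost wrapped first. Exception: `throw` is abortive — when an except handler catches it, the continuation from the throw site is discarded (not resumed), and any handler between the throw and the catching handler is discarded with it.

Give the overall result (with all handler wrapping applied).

Step-by-step:
get @ H2 ⇒ 6
put(6) @ H2 ⇒ s:=6
choose[0, 3, 1] @ H3
  branch[0] choose=0:
    H0 returns 0
    H1 returns 0
    H2 returns (0, 6)
    H3 returns [(0, 6)]
  branch[1] choose=3:
    H0 returns -18
    H1 returns -18
    H2 returns (-18, 6)
    H3 returns [(-18, 6)]
  branch[2] choose=1:
    H0 returns -6
    H1 returns -6
    H2 returns (-6, 6)
    H3 returns [(-6, 6)]
= [(0, 6), (-18, 6), (-6, 6)]

Answer: [(0, 6), (-18, 6), (-6, 6)]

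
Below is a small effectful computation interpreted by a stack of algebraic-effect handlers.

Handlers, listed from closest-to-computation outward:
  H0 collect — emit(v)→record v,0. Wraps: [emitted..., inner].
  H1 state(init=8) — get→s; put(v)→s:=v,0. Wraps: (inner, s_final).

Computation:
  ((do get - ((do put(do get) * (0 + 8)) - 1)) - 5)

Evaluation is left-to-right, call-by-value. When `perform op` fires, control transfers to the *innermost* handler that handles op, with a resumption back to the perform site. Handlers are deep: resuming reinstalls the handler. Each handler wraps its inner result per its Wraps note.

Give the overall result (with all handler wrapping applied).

Answer: ([4], 8)

Working:
get @ H1 ⇒ 8
get @ H1 ⇒ 8
put(8) @ H1 ⇒ s:=8
H0 returns [4]
H1 returns ([4], 8)
= ([4], 8)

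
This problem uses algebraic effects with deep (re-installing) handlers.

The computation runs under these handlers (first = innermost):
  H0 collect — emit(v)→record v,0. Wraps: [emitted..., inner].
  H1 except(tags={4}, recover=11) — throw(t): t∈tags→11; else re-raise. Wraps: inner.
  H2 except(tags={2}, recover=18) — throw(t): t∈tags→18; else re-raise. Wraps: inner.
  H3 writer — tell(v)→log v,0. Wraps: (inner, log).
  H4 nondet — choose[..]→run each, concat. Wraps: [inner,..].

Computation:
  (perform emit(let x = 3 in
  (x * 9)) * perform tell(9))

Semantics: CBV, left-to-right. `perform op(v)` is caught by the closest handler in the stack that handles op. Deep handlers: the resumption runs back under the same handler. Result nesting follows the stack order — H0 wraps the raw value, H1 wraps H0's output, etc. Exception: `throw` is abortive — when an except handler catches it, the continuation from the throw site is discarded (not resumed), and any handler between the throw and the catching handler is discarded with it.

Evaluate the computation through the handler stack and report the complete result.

Evaluation trace:
emit(27) @ H0 ⇒ out+=27
tell(9) @ H3 ⇒ log+=9
H0 returns [27, 0]
H1 returns [27, 0]
H2 returns [27, 0]
H3 returns ([27, 0], (9))
H4 returns [([27, 0], (9))]
= [([27, 0], (9))]

Answer: [([27, 0], (9))]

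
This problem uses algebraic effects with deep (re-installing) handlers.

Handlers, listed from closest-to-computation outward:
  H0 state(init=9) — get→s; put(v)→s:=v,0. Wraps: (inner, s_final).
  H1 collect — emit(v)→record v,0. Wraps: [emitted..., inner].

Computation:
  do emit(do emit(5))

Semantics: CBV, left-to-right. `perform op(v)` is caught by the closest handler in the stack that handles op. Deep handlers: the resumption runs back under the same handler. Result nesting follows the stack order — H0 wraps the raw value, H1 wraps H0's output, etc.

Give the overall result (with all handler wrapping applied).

Answer: [5, 0, (0, 9)]

Step-by-step:
emit(5) @ H1 ⇒ out+=5
emit(0) @ H1 ⇒ out+=0
H0 returns (0, 9)
H1 returns [5, 0, (0, 9)]
= [5, 0, (0, 9)]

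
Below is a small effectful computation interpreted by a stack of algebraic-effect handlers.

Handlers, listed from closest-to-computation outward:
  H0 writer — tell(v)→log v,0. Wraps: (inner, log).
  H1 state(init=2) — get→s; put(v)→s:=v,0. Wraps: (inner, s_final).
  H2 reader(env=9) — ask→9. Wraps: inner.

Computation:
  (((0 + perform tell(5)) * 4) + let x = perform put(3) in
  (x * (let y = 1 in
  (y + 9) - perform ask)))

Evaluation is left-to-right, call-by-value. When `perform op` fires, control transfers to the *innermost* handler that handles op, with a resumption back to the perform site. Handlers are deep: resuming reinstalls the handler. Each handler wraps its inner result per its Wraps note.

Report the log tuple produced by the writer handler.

Answer: (5)

Evaluation trace:
tell(5) @ H0 ⇒ log+=5
put(3) @ H1 ⇒ s:=3
ask @ H2 ⇒ 9
H0 returns (0, (5))
H1 returns ((0, (5)), 3)
H2 returns ((0, (5)), 3)
= ((0, (5)), 3)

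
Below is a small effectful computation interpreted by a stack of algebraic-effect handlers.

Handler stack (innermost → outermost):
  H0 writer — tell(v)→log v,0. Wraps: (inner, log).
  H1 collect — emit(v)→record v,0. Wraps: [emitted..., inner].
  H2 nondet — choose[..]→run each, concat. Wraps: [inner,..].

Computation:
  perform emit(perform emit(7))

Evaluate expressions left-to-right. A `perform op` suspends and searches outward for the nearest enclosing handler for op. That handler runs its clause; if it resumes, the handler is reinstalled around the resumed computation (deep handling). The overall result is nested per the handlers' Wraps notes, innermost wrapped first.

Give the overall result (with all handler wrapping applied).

Answer: [[7, 0, (0, ())]]

Step-by-step:
emit(7) @ H1 ⇒ out+=7
emit(0) @ H1 ⇒ out+=0
H0 returns (0, ())
H1 returns [7, 0, (0, ())]
H2 returns [[7, 0, (0, ())]]
= [[7, 0, (0, ())]]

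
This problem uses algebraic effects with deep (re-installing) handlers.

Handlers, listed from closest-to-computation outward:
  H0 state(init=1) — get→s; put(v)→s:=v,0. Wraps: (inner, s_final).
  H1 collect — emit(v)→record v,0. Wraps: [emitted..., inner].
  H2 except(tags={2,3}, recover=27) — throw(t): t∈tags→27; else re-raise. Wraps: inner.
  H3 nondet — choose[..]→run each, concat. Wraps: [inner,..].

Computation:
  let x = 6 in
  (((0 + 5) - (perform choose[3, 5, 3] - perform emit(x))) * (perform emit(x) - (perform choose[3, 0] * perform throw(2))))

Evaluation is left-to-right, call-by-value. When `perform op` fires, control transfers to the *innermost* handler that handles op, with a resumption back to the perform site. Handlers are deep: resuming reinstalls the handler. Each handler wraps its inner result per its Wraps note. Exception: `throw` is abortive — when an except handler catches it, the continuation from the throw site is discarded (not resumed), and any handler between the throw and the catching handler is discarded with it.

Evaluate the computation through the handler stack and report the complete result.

Working:
choose[3, 5, 3] @ H3
  branch[0] choose=3:
    emit(6) @ H1 ⇒ out+=6
    emit(6) @ H1 ⇒ out+=6
    choose[3, 0] @ H3
      branch[0] choose=3:
        throw(2) @ H2 caught ⇒ 27
        H3 returns [27]
      branch[1] choose=0:
        throw(2) @ H2 caught ⇒ 27
        H3 returns [27]
  branch[1] choose=5:
    emit(6) @ H1 ⇒ out+=6
    emit(6) @ H1 ⇒ out+=6
    choose[3, 0] @ H3
      branch[0] choose=3:
        throw(2) @ H2 caught ⇒ 27
        H3 returns [27]
      branch[1] choose=0:
        throw(2) @ H2 caught ⇒ 27
        H3 returns [27]
  branch[2] choose=3:
    emit(6) @ H1 ⇒ out+=6
    emit(6) @ H1 ⇒ out+=6
    choose[3, 0] @ H3
      branch[0] choose=3:
        throw(2) @ H2 caught ⇒ 27
        H3 returns [27]
      branch[1] choose=0:
        throw(2) @ H2 caught ⇒ 27
        H3 returns [27]
= [27, 27, 27, 27, 27, 27]

Answer: [27, 27, 27, 27, 27, 27]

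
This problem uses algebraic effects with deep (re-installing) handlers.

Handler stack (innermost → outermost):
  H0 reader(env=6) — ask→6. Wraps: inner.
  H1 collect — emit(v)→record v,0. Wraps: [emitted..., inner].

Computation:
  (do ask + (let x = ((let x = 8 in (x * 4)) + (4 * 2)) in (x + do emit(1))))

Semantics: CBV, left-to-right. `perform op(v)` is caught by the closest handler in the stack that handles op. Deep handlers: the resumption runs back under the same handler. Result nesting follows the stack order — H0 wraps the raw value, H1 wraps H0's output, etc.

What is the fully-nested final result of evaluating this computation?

Step-by-step:
ask @ H0 ⇒ 6
emit(1) @ H1 ⇒ out+=1
H0 returns 46
H1 returns [1, 46]
= [1, 46]

Answer: [1, 46]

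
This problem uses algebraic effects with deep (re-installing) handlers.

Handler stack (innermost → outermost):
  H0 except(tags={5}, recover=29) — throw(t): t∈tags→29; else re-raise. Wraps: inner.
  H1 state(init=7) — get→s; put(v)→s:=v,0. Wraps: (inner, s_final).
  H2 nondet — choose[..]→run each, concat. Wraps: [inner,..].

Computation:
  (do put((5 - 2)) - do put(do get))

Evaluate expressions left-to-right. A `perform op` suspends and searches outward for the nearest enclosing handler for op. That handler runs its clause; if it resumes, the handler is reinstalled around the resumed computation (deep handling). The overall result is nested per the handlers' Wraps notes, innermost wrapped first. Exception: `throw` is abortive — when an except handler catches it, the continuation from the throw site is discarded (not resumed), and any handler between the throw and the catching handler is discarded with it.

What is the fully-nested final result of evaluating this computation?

Answer: [(0, 3)]

Working:
put(3) @ H1 ⇒ s:=3
get @ H1 ⇒ 3
put(3) @ H1 ⇒ s:=3
H0 returns 0
H1 returns (0, 3)
H2 returns [(0, 3)]
= [(0, 3)]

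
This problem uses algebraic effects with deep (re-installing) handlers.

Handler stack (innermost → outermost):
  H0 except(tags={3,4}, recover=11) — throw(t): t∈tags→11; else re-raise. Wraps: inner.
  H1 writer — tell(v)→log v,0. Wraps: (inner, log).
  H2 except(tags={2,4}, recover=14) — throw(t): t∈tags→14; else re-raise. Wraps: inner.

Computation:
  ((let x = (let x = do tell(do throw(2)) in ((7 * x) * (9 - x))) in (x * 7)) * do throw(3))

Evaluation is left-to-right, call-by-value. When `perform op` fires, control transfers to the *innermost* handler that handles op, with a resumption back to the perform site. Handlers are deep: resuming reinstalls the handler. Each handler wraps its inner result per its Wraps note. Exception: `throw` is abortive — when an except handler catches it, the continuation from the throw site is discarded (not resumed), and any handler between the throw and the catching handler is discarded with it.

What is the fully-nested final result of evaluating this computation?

Working:
throw(2) @ H0 re-raised
throw(2) @ H2 caught ⇒ 14
= 14

Answer: 14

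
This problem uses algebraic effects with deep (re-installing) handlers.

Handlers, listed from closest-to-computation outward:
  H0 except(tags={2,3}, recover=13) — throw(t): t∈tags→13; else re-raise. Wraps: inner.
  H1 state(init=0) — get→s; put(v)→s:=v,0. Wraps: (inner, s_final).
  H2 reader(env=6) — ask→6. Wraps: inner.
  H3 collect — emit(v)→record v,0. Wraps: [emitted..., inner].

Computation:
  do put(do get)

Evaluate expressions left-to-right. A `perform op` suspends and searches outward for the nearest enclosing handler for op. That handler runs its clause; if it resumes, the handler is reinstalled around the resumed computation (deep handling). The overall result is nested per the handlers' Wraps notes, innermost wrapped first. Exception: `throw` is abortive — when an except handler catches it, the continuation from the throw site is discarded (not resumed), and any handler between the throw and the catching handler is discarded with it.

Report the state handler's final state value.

Step-by-step:
get @ H1 ⇒ 0
put(0) @ H1 ⇒ s:=0
H0 returns 0
H1 returns (0, 0)
H2 returns (0, 0)
H3 returns [(0, 0)]
= [(0, 0)]

Answer: 0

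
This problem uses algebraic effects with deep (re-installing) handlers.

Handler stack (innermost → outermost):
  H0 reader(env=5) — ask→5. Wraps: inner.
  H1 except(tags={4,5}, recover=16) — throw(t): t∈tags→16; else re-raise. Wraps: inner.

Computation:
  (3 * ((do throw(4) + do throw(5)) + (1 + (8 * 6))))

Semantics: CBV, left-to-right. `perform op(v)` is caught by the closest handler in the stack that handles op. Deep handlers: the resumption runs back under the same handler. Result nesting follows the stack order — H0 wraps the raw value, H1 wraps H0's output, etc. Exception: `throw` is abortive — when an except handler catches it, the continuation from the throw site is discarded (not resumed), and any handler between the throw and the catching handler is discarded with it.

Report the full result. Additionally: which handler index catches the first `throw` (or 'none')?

Answer: 16 ; first throw caught by: H1

Working:
throw(4) @ H1 caught ⇒ 16
= 16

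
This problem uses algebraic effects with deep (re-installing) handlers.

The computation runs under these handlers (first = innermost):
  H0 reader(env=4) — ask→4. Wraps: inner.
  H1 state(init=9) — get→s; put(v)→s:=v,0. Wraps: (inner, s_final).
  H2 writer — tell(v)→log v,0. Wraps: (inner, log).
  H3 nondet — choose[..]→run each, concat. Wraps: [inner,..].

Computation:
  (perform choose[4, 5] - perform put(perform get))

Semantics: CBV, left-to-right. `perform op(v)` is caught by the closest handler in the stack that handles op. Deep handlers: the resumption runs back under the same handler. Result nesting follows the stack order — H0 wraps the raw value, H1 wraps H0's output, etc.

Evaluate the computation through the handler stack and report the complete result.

Answer: [((4, 9), ()), ((5, 9), ())]

Working:
choose[4, 5] @ H3
  branch[0] choose=4:
    get @ H1 ⇒ 9
    put(9) @ H1 ⇒ s:=9
    H0 returns 4
    H1 returns (4, 9)
    H2 returns ((4, 9), ())
    H3 returns [((4, 9), ())]
  branch[1] choose=5:
    get @ H1 ⇒ 9
    put(9) @ H1 ⇒ s:=9
    H0 returns 5
    H1 returns (5, 9)
    H2 returns ((5, 9), ())
    H3 returns [((5, 9), ())]
= [((4, 9), ()), ((5, 9), ())]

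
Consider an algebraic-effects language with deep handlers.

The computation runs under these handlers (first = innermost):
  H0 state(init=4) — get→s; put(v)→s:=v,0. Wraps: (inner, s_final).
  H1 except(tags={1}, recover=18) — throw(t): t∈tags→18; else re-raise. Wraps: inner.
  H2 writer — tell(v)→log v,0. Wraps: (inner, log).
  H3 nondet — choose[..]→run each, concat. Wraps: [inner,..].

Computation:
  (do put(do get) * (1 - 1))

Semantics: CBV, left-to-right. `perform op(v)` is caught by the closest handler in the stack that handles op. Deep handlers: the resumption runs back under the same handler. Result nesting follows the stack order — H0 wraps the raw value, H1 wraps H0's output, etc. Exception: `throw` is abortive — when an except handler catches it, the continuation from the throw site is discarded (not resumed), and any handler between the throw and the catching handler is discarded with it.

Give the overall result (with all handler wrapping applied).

Step-by-step:
get @ H0 ⇒ 4
put(4) @ H0 ⇒ s:=4
H0 returns (0, 4)
H1 returns (0, 4)
H2 returns ((0, 4), ())
H3 returns [((0, 4), ())]
= [((0, 4), ())]

Answer: [((0, 4), ())]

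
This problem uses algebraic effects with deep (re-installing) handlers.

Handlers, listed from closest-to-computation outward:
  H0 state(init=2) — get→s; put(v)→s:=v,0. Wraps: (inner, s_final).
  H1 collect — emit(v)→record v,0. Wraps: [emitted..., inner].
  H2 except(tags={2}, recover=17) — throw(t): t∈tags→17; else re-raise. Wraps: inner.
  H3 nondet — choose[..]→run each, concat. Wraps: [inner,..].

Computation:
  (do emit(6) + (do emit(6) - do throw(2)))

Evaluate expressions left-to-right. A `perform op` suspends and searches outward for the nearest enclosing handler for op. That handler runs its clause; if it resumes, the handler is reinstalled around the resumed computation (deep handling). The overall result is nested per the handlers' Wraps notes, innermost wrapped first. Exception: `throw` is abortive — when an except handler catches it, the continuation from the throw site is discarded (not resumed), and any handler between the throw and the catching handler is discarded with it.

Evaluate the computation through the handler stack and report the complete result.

Answer: [17]

Working:
emit(6) @ H1 ⇒ out+=6
emit(6) @ H1 ⇒ out+=6
throw(2) @ H2 caught ⇒ 17
H3 returns [17]
= [17]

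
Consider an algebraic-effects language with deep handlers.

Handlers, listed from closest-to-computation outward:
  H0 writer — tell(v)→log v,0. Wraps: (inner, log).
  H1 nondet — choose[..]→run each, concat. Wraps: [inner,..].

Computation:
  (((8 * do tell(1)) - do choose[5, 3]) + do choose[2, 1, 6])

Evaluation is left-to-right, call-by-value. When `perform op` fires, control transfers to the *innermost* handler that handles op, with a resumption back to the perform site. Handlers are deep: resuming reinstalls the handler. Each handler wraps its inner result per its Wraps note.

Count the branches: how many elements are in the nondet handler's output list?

Answer: 6

Step-by-step:
tell(1) @ H0 ⇒ log+=1
choose[5, 3] @ H1
  branch[0] choose=5:
    choose[2, 1, 6] @ H1
      branch[0] choose=2:
        H0 returns (-3, (1))
        H1 returns [(-3, (1))]
      branch[1] choose=1:
        H0 returns (-4, (1))
        H1 returns [(-4, (1))]
      branch[2] choose=6:
        H0 returns (1, (1))
        H1 returns [(1, (1))]
  branch[1] choose=3:
    choose[2, 1, 6] @ H1
      branch[0] choose=2:
        H0 returns (-1, (1))
        H1 returns [(-1, (1))]
      branch[1] choose=1:
        H0 returns (-2, (1))
        H1 returns [(-2, (1))]
      branch[2] choose=6:
        H0 returns (3, (1))
        H1 returns [(3, (1))]
= [(-3, (1)), (-4, (1)), (1, (1)), (-1, (1)), (-2, (1)), (3, (1))]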